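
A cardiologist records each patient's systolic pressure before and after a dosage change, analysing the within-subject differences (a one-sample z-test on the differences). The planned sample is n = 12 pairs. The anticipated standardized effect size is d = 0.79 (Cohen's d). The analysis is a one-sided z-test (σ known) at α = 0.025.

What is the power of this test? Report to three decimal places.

Power ≈ 0.781

Noncentrality parameter: δ = d·√n = 0.79 × √12 = 2.7366
One-sided α = 0.025 → critical value z_{0.025} = 1.960.
Power = P(Z > 1.960 − δ) = Φ(0.777) = 0.7813.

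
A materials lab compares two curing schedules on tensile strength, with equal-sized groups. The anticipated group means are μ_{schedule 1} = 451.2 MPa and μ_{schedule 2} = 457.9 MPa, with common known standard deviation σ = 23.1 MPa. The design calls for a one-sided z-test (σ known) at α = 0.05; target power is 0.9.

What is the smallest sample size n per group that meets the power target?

n = 204 per group

Standardized effect: d = |μ_{schedule 1} − μ_{schedule 2}| / σ = |451.2 − 457.9| / 23.1 = 0.2900
For power 0.9 need Φ(δ − z_{0.05}) = 0.9, so δ = z_{0.05} + z_{0.10} = 1.645 + 1.282 = 2.926.
δ = d·√(n/2) ⇒ n = 2(δ/d)² = 2 × (2.926 / 0.2900)² = 203.60.
Round up to the next whole unit.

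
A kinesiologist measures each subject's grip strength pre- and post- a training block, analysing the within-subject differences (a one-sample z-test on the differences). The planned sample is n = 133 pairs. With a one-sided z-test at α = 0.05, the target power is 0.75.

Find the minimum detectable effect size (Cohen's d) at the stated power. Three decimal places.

d ≈ 0.201

Required noncentrality: δ = z_{0.05} + z_{0.25} = 1.645 + 0.674 = 2.319.
δ = d·√n ⇒ d = δ/√n = 2.319/√133 = 0.2011.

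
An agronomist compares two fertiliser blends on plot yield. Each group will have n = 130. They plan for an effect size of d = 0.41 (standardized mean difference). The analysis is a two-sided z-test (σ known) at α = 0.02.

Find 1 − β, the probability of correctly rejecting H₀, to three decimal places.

Power ≈ 0.836

Noncentrality parameter: δ = d·√(n/2) = 0.41 × √(130/2) = 3.3055
Two-sided α = 0.02 → critical value z_{0.01} = 2.326.
Power = Φ(δ − 2.326) + Φ(−δ − 2.326) = Φ(0.979) + Φ(-5.632) = 0.8363 + 0.0000 = 0.8363.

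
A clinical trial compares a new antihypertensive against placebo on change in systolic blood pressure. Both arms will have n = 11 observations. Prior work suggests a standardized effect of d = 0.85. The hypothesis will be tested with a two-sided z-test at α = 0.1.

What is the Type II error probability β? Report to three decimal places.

Noncentrality parameter: δ = d·√(n/2) = 0.85 × √(11/2) = 1.9934
Two-sided α = 0.1 → critical value z_{0.05} = 1.645.
Power = Φ(δ − 1.645) + Φ(−δ − 1.645) = Φ(0.349) + Φ(-3.638) = 0.6363 + 0.0001 = 0.6364.
Type II error: β = 1 − power = 1 − 0.6364 = 0.3636.

β ≈ 0.364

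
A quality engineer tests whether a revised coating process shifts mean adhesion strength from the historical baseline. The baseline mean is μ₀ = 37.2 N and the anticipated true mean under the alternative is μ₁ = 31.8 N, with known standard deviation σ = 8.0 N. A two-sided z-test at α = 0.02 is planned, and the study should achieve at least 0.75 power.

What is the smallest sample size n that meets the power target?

Standardized effect: d = |μ₁ − μ₀| / σ = |31.8 − 37.2| / 8.0 = 0.6750
Set Φ(δ − 2.326) = 0.75; then δ − 2.326 = Φ⁻¹(0.75) = 0.674, giving δ = 3.001.
(The Φ(−δ − z_{α/2}) term is vanishingly small for δ > 0 and is dropped in the standard sample-size formula.)
δ = d·√n ⇒ n = (δ/d)² = (3.001 / 0.6750)² = 19.76.
Round up to the next whole unit.

n = 20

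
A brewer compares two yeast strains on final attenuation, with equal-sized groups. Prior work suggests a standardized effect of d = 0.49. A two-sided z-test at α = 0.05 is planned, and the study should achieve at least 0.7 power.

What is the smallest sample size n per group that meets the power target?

n = 52 per group

For power 0.7 need Φ(δ − z_{0.025}) = 0.7, so δ = z_{0.025} + z_{0.30} = 1.960 + 0.524 = 2.484.
(Ignoring the negligible lower-tail rejection probability gives the usual closed-form inversion.)
δ = d·√(n/2) ⇒ n = 2(δ/d)² = 2 × (2.484 / 0.49)² = 51.41.
Rounding up, n = 52 per group.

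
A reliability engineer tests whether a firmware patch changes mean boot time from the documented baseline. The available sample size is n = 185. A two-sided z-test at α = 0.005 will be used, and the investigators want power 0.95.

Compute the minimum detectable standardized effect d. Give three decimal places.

d ≈ 0.327

Need Φ(δ − 2.807) = 0.95, so δ = 2.807 + 1.645 = 4.452.
(Lower-tail contribution to power is negligible for δ > 0.)
δ = d·√n ⇒ d = δ/√n = 4.452/√185 = 0.3273.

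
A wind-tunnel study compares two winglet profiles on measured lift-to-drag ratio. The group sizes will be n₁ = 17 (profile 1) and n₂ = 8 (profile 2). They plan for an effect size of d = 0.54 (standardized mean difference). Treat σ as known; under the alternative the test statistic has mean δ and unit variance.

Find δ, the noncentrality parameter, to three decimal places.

δ ≈ 1.259

δ = d / √(1/n₁ + 1/n₂) = 0.54 / √(1/17 + 1/8) = 1.2595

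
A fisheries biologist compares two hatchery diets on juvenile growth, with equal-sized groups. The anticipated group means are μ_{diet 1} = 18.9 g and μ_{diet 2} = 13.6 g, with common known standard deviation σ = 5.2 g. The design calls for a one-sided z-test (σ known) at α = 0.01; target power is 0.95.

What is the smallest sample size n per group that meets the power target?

Standardized effect: d = |μ_{diet 1} − μ_{diet 2}| / σ = |18.9 − 13.6| / 5.2 = 1.0192
For power 0.95 need Φ(δ − z_{0.01}) = 0.95, so δ = z_{0.01} + z_{0.05} = 2.326 + 1.645 = 3.971.
δ = d·√(n/2) ⇒ n = 2(δ/d)² = 2 × (3.971 / 1.0192)² = 30.36.
Round up to the next whole unit.

n = 31 per group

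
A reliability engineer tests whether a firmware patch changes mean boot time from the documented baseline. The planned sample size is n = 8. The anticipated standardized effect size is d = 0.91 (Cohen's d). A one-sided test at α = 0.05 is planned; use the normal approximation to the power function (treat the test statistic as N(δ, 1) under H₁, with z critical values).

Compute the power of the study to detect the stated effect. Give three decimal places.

Power ≈ 0.824

Noncentrality parameter: δ = d·√n = 0.91 × √8 = 2.5739
One-sided α = 0.05 → critical value z_{0.05} = 1.645.
Power = Φ(δ − 1.645) = Φ(0.929) = 0.8236.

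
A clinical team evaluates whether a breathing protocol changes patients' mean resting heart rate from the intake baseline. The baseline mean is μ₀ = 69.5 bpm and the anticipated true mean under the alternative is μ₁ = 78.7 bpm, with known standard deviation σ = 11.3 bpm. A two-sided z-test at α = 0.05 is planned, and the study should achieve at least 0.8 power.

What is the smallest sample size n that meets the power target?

Standardized effect: d = |μ₁ − μ₀| / σ = |78.7 − 69.5| / 11.3 = 0.8142
Set Φ(δ − 1.960) = 0.8; then δ − 1.960 = Φ⁻¹(0.8) = 0.842, giving δ = 2.802.
(Ignoring the negligible lower-tail rejection probability gives the usual closed-form inversion.)
δ = d·√n ⇒ n = (δ/d)² = (2.802 / 0.8142)² = 11.84.
Rounding up, n = 12.

n = 12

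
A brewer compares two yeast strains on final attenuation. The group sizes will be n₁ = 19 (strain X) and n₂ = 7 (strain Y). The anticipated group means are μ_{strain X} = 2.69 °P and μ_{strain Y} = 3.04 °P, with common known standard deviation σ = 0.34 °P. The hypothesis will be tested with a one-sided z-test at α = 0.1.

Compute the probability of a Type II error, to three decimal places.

β ≈ 0.148

Standardized effect: d = |μ_{strain X} − μ_{strain Y}| / σ = |2.69 − 3.04| / 0.34 = 1.0294
Noncentrality parameter: δ = d / √(1/n₁ + 1/n₂) = 1.0294 / √(1/19 + 1/7) = 2.3282
Critical value for a one-sided test at α = 0.1: z_α = 1.282.
Power = Φ(δ − 1.282) = Φ(1.047) = 0.8524.
Type II error: β = 1 − power = 1 − 0.8524 = 0.1476.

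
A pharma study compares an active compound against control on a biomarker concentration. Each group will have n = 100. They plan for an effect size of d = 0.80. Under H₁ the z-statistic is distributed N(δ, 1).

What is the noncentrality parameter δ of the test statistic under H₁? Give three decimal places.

δ ≈ 5.657

δ = d·√(n/2) = 0.80 × √(100/2) = 5.6569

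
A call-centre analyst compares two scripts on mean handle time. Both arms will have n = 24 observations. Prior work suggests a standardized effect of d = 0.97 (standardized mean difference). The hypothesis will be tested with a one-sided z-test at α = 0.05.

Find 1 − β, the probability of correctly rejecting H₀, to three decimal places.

Noncentrality parameter: δ = d·√(n/2) = 0.97 × √(24/2) = 3.3602
One-sided α = 0.05 → critical value z_{0.05} = 1.645.
Power = P(Z > 1.645 − δ) = Φ(1.715) = 0.9569.

Power ≈ 0.957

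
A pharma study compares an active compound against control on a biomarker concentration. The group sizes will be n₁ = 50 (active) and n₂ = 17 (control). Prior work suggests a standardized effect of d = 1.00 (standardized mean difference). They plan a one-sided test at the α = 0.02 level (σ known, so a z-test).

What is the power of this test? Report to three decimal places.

Noncentrality parameter: δ = d / √(1/n₁ + 1/n₂) = 1.00 / √(1/50 + 1/17) = 3.5618
Critical value for a one-sided test at α = 0.02: z_α = 2.054.
Power = P(Z > 2.054 − δ) = Φ(1.508) = 0.9342.

Power ≈ 0.934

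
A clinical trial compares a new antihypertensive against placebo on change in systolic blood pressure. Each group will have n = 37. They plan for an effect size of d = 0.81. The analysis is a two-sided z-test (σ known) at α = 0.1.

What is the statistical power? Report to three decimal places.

Power ≈ 0.967

Noncentrality parameter: δ = d·√(n/2) = 0.81 × √(37/2) = 3.4839
Critical value for a two-sided test at α = 0.1: z_{α/2} = 1.645.
Power = Φ(δ − 1.645) + Φ(−δ − 1.645) = Φ(1.839) + Φ(-5.129) = 0.9670 + 0.0000 = 0.9670.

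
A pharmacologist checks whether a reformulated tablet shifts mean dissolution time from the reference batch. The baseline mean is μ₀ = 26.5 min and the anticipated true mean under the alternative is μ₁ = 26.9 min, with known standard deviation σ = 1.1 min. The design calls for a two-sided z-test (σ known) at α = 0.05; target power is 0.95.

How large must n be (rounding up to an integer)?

n = 99

Standardized effect: d = |μ₁ − μ₀| / σ = |26.9 − 26.5| / 1.1 = 0.3636
For power 0.95 need Φ(δ − z_{0.025}) = 0.95, so δ = z_{0.025} + z_{0.05} = 1.960 + 1.645 = 3.605.
(The Φ(−δ − z_{α/2}) term is vanishingly small for δ > 0 and is dropped in the standard sample-size formula.)
δ = d·√n ⇒ n = (δ/d)² = (3.605 / 0.3636)² = 98.27.
Round up to the next whole unit.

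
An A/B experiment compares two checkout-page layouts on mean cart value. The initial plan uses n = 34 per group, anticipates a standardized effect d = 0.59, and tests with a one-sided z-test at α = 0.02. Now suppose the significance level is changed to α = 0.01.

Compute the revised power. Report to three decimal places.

Power ≈ 0.542

δ = d·√(n/2) = 0.59 × √(34/2) = 2.4326 (unchanged). New critical value: z_{0.01} = 2.326.
Revised power = P(Z > 2.326 − δ) = Φ(0.106) = 0.5423.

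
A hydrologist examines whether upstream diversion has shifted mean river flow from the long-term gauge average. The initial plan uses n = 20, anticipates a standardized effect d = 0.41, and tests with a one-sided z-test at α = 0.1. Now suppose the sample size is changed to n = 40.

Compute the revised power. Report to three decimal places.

With n = 40: δ = d·√n = 0.41 × √40 = 2.5931. Critical value z_{0.1} = 1.282.
Revised power = P(Z > 1.282 − δ) = Φ(1.312) = 0.9052.

Power ≈ 0.905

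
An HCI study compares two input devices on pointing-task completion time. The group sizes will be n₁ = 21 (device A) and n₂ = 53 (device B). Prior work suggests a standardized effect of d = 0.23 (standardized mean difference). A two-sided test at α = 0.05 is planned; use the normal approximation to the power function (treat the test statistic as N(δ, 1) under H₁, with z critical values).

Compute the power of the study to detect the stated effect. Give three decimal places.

Power ≈ 0.145

Noncentrality parameter: δ = d / √(1/n₁ + 1/n₂) = 0.23 / √(1/21 + 1/53) = 0.8920
Critical value for a two-sided test at α = 0.05: z_{α/2} = 1.960.
Power = Φ(δ − 1.960) + Φ(−δ − 1.960) = Φ(-1.068) + Φ(-2.852) = 0.1428 + 0.0022 = 0.1449.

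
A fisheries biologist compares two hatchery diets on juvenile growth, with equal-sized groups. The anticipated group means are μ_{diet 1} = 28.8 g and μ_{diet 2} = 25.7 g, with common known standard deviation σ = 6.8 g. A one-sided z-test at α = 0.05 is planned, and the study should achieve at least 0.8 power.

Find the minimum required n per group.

n = 60 per group

Standardized effect: d = |μ_{diet 1} − μ_{diet 2}| / σ = |28.8 − 25.7| / 6.8 = 0.4559
Set Φ(δ − 1.645) = 0.8; then δ − 1.645 = Φ⁻¹(0.8) = 0.842, giving δ = 2.486.
δ = d·√(n/2) ⇒ n = 2(δ/d)² = 2 × (2.486 / 0.4559)² = 59.50.
Round up to the next whole unit.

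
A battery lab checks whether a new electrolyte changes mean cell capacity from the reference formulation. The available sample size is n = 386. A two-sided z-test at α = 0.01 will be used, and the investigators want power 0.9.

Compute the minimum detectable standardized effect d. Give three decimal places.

Need Φ(δ − 2.576) = 0.9, so δ = 2.576 + 1.282 = 3.857.
(The second rejection-region term Φ(−δ − z_{α/2}) is negligible and dropped.)
δ = d·√n ⇒ d = δ/√n = 3.857/√386 = 0.1963.

d ≈ 0.196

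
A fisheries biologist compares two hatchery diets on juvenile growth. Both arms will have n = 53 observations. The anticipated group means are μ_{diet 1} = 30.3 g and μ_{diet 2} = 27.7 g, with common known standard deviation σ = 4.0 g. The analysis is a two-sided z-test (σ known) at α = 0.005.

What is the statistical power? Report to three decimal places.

Power ≈ 0.705

Standardized effect: d = |μ_{diet 1} − μ_{diet 2}| / σ = |30.3 − 27.7| / 4.0 = 0.6500
Noncentrality parameter: δ = d·√(n/2) = 0.6500 × √(53/2) = 3.3461
Critical value for a two-sided test at α = 0.005: z_{α/2} = 2.807.
Power = Φ(δ − 2.807) + Φ(−δ − 2.807) = Φ(0.539) + Φ(-6.153) = 0.7051 + 0.0000 = 0.7051.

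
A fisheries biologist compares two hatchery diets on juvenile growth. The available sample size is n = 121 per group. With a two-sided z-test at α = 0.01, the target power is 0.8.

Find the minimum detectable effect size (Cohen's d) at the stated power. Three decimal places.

d ≈ 0.439

Required noncentrality: δ = z_{0.005} + z_{0.20} = 2.576 + 0.842 = 3.417.
(The second rejection-region term Φ(−δ − z_{α/2}) is negligible and dropped.)
δ = d·√(n/2) ⇒ d = δ/√(n/2) = 3.417/√(121/2) = 0.4394.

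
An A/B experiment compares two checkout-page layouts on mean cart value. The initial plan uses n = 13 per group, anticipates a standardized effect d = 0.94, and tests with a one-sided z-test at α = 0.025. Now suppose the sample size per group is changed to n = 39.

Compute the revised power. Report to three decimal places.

Power ≈ 0.986

With n = 39 per group: δ = d·√(n/2) = 0.94 × √(39/2) = 4.1509. Critical value z_{0.025} = 1.960.
Revised power = P(Z > 1.960 − δ) = Φ(2.191) = 0.9858.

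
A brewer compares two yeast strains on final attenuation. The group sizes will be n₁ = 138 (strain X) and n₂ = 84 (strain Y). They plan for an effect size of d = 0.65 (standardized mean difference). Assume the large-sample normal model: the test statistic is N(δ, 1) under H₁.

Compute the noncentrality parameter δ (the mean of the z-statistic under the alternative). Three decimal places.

δ = d / √(1/n₁ + 1/n₂) = 0.65 / √(1/138 + 1/84) = 4.6970

δ ≈ 4.697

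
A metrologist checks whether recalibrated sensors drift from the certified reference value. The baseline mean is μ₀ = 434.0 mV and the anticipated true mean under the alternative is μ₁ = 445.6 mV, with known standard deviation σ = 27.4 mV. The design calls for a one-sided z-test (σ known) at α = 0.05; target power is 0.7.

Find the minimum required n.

n = 27

Standardized effect: d = |μ₁ − μ₀| / σ = |445.6 − 434.0| / 27.4 = 0.4234
For power 0.7 need Φ(δ − z_{0.05}) = 0.7, so δ = z_{0.05} + z_{0.30} = 1.645 + 0.524 = 2.169.
δ = d·√n ⇒ n = (δ/d)² = (2.169 / 0.4234)² = 26.25.
Rounding up, n = 27.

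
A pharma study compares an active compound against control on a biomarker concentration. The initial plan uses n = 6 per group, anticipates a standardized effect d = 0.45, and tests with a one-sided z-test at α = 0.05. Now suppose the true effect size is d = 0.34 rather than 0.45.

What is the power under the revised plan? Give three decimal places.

With d = 0.34: δ = d·√(n/2) = 0.34 × √(6/2) = 0.5889. Critical value z_{0.05} = 1.645.
Revised power = P(Z > 1.645 − δ) = Φ(-1.056) = 0.1455.

Power ≈ 0.145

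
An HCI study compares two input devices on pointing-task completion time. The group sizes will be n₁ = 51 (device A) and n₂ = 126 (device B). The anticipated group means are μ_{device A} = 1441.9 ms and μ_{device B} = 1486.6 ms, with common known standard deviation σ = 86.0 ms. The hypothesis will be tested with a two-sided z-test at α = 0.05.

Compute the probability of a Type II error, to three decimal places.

β ≈ 0.121

Standardized effect: d = |μ_{device A} − μ_{device B}| / σ = |1441.9 − 1486.6| / 86.0 = 0.5198
Noncentrality parameter: δ = d / √(1/n₁ + 1/n₂) = 0.5198 / √(1/51 + 1/126) = 3.1318
Critical value for a two-sided test at α = 0.05: z_{α/2} = 1.960.
Power = Φ(δ − 1.960) + Φ(−δ − 1.960) = Φ(1.172) + Φ(-5.092) = 0.8794 + 0.0000 = 0.8794.
Type II error: β = 1 − power = 1 − 0.8794 = 0.1206.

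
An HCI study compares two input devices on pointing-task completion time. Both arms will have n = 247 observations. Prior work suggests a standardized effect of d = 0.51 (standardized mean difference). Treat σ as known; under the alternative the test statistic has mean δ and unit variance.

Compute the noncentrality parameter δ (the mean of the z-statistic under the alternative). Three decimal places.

The noncentrality parameter scales effect size by the design's sample-size factor: δ = d·√(n/2) = 0.51 × √(247/2) = 5.6677

δ ≈ 5.668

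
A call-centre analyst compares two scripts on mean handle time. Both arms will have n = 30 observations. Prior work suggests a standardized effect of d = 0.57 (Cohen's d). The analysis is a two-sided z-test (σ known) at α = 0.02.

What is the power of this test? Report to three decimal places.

Power ≈ 0.453

Noncentrality parameter: δ = d·√(n/2) = 0.57 × √(30/2) = 2.2076
Two-sided α = 0.02 → critical value z_{0.01} = 2.326.
Power = Φ(δ − 2.326) + Φ(−δ − 2.326) = Φ(-0.119) + Φ(-4.534) = 0.4527 + 0.0000 = 0.4527.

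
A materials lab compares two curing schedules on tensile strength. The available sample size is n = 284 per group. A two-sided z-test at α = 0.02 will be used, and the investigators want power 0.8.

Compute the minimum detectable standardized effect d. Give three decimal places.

d ≈ 0.266

Need Φ(δ − 2.326) = 0.8, so δ = 2.326 + 0.842 = 3.168.
(The second rejection-region term Φ(−δ − z_{α/2}) is negligible and dropped.)
δ = d·√(n/2) ⇒ d = δ/√(n/2) = 3.168/√(284/2) = 0.2659.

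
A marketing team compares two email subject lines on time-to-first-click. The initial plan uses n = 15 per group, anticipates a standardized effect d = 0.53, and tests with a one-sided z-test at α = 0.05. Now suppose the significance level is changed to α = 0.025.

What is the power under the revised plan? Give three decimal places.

δ = d·√(n/2) = 0.53 × √(15/2) = 1.4515 (unchanged). New critical value: z_{0.025} = 1.960.
Revised power = Φ(δ − 1.960) = Φ(-0.508) = 0.3056.

Power ≈ 0.306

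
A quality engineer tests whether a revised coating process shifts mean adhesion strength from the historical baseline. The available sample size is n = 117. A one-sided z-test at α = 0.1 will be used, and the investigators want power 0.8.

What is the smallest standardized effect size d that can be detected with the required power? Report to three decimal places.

Need Φ(δ − 1.282) = 0.8, so δ = 1.282 + 0.842 = 2.123.
δ = d·√n ⇒ d = δ/√n = 2.123/√117 = 0.1963.

d ≈ 0.196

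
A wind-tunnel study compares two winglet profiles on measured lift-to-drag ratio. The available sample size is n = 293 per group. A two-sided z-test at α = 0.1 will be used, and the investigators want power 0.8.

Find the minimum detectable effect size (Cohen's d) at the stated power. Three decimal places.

Required noncentrality: δ = z_{0.05} + z_{0.20} = 1.645 + 0.842 = 2.486.
(Lower-tail contribution to power is negligible for δ > 0.)
δ = d·√(n/2) ⇒ d = δ/√(n/2) = 2.486/√(293/2) = 0.2054.

d ≈ 0.205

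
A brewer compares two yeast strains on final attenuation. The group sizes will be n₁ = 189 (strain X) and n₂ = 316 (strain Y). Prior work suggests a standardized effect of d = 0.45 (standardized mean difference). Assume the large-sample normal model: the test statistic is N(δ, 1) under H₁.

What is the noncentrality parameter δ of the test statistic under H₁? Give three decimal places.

δ ≈ 4.894

δ = d / √(1/n₁ + 1/n₂) = 0.45 / √(1/189 + 1/316) = 4.8937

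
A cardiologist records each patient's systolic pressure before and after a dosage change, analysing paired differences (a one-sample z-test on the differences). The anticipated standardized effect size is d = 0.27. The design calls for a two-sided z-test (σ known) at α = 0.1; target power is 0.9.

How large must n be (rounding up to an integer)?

n = 118

For power 0.9 need Φ(δ − z_{0.05}) = 0.9, so δ = z_{0.05} + z_{0.10} = 1.645 + 1.282 = 2.926.
(Ignoring the negligible lower-tail rejection probability gives the usual closed-form inversion.)
δ = d·√n ⇒ n = (δ/d)² = (2.926 / 0.27)² = 117.47.
Round up to the next whole unit.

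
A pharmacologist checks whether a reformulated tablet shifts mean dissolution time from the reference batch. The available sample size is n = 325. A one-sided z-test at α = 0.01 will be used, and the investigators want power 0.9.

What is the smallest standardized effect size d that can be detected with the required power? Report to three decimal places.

Need Φ(δ − 2.326) = 0.9, so δ = 2.326 + 1.282 = 3.608.
δ = d·√n ⇒ d = δ/√n = 3.608/√325 = 0.2001.

d ≈ 0.200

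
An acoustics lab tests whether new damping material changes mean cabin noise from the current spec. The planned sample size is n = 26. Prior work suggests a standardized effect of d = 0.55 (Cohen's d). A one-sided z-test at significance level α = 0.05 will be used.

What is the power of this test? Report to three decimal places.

Noncentrality parameter: δ = d·√n = 0.55 × √26 = 2.8045
One-sided α = 0.05 → critical value z_{0.05} = 1.645.
Power = P(Z > 1.645 − δ) = Φ(1.160) = 0.8769.

Power ≈ 0.877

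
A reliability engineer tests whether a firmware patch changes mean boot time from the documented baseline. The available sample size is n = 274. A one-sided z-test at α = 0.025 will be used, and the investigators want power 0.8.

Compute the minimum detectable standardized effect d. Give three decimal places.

Required noncentrality: δ = z_{0.025} + z_{0.20} = 1.960 + 0.842 = 2.802.
δ = d·√n ⇒ d = δ/√n = 2.802/√274 = 0.1692.

d ≈ 0.169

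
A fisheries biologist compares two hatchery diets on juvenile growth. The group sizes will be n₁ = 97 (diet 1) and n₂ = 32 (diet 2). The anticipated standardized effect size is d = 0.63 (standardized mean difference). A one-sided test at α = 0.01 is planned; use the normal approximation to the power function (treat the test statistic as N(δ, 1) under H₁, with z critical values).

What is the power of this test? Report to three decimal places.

Power ≈ 0.778

Noncentrality parameter: δ = d / √(1/n₁ + 1/n₂) = 0.63 / √(1/97 + 1/32) = 3.0903
Critical value for a one-sided test at α = 0.01: z_α = 2.326.
Power = P(Z > 2.326 − δ) = Φ(0.764) = 0.7776.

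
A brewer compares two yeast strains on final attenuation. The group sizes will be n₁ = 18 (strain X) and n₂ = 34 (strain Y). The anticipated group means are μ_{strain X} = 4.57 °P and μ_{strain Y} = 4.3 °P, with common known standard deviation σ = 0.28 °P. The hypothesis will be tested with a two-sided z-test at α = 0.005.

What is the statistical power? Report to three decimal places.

Standardized effect: d = |μ_{strain X} − μ_{strain Y}| / σ = |4.57 − 4.3| / 0.28 = 0.9643
Noncentrality parameter: λ = d / √(1/n₁ + 1/n₂) = 0.9643 / √(1/18 + 1/34) = 3.3081
Two-sided α = 0.005 → critical value z_{0.0025} = 2.807.
Power = Φ(λ − 2.807) + Φ(−λ − 2.807) = Φ(0.501) + Φ(-6.115) = 0.6918 + 0.0000 = 0.6918.

Power ≈ 0.692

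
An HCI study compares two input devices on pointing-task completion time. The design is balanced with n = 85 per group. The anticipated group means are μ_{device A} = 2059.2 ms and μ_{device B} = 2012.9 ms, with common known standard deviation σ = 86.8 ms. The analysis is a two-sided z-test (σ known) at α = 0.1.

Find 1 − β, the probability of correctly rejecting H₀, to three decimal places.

Power ≈ 0.967

Standardized effect: d = |μ_{device A} − μ_{device B}| / σ = |2059.2 − 2012.9| / 86.8 = 0.5334
Noncentrality parameter: δ = d·√(n/2) = 0.5334 × √(85/2) = 3.4774
Critical value for a two-sided test at α = 0.1: z_{α/2} = 1.645.
Power = Φ(δ − 1.645) + Φ(−δ − 1.645) = Φ(1.833) + Φ(-5.122) = 0.9666 + 0.0000 = 0.9666.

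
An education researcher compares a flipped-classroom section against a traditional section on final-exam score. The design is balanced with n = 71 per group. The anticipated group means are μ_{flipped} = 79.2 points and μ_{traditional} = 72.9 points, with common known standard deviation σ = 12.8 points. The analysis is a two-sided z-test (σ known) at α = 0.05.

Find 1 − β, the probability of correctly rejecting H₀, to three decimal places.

Standardized effect: d = |μ_{flipped} − μ_{traditional}| / σ = |79.2 − 72.9| / 12.8 = 0.4922
Noncentrality parameter: δ = d·√(n/2) = 0.4922 × √(71/2) = 2.9325
Two-sided α = 0.05 → critical value z_{0.025} = 1.960.
Power = Φ(δ − 1.960) + Φ(−δ − 1.960) = Φ(0.973) + Φ(-4.893) = 0.8346 + 0.0000 = 0.8346.

Power ≈ 0.835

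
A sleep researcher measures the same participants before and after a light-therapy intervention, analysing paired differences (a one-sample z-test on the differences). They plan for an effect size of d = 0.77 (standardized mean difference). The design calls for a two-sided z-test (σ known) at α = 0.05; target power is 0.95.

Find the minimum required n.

n = 22

Set Φ(δ − 1.960) = 0.95; then δ − 1.960 = Φ⁻¹(0.95) = 1.645, giving δ = 3.605.
(The Φ(−δ − z_{α/2}) term is vanishingly small for δ > 0 and is dropped in the standard sample-size formula.)
δ = d·√n ⇒ n = (δ/d)² = (3.605 / 0.77)² = 21.92.
Rounding up, n = 22.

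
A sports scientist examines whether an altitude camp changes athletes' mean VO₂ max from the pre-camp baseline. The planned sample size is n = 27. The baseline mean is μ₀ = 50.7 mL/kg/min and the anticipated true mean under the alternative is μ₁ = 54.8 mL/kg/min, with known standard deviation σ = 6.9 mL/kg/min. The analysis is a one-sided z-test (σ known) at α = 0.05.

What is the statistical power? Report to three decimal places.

Standardized effect: d = |μ₁ − μ₀| / σ = |54.8 − 50.7| / 6.9 = 0.5942
Noncentrality parameter: δ = d·√n = 0.5942 × √27 = 3.0876
Critical value for a one-sided test at α = 0.05: z_α = 1.645.
Power = P(Z > 1.645 − δ) = Φ(1.443) = 0.9254.

Power ≈ 0.925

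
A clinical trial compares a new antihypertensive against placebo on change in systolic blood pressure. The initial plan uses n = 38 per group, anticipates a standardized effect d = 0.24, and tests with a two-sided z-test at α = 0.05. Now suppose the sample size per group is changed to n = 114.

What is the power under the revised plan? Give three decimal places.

Power ≈ 0.441

With n = 114 per group: δ = d·√(n/2) = 0.24 × √(114/2) = 1.8120. Critical value z_{0.025} = 1.960.
Revised power = Φ(δ − 1.960) + Φ(−δ − 1.960) = Φ(-0.148) + Φ(-3.772) = 0.4412 + 0.0001 = 0.4413.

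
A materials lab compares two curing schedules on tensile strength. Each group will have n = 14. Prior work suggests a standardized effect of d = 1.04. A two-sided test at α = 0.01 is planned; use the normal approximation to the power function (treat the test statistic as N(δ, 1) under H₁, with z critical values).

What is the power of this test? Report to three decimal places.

Power ≈ 0.570

Noncentrality parameter: δ = d·√(n/2) = 1.04 × √(14/2) = 2.7516
Critical value for a two-sided test at α = 0.01: z_{α/2} = 2.576.
Power = Φ(δ − 2.576) + Φ(−δ − 2.576) = Φ(0.176) + Φ(-5.327) = 0.5698 + 0.0000 = 0.5698.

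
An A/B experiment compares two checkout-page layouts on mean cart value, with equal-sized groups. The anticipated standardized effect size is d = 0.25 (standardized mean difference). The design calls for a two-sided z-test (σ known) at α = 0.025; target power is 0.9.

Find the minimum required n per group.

Set Φ(δ − 2.241) = 0.9; then δ − 2.241 = Φ⁻¹(0.9) = 1.282, giving δ = 3.523.
(For δ > 0 the lower-tail rejection region contributes negligibly to power, so the one-term inversion is standard.)
δ = d·√(n/2) ⇒ n = 2(δ/d)² = 2 × (3.523 / 0.25)² = 397.16.
Round up to the next whole unit.

n = 398 per group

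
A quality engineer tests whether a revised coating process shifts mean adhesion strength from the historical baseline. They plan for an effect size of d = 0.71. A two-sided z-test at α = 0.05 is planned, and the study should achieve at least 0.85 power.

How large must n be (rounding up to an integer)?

For power 0.85 need Φ(δ − z_{0.025}) = 0.85, so δ = z_{0.025} + z_{0.15} = 1.960 + 1.036 = 2.996.
(Ignoring the negligible lower-tail rejection probability gives the usual closed-form inversion.)
δ = d·√n ⇒ n = (δ/d)² = (2.996 / 0.71)² = 17.81.
Rounding up, n = 18.

n = 18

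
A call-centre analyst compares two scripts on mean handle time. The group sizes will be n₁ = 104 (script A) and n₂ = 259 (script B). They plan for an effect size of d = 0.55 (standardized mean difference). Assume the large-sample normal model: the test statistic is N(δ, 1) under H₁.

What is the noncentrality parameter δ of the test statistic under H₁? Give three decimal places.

δ = d / √(1/n₁ + 1/n₂) = 0.55 / √(1/104 + 1/259) = 4.7378

δ ≈ 4.738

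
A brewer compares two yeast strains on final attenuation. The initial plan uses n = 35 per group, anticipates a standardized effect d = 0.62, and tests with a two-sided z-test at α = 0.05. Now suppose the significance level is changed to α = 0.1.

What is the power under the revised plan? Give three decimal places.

δ = d·√(n/2) = 0.62 × √(35/2) = 2.5936 (unchanged). New critical value: z_{0.05} = 1.645.
Revised power = Φ(δ − 1.645) + Φ(−δ − 1.645) = Φ(0.949) + Φ(-4.238) = 0.8286 + 0.0000 = 0.8286.

Power ≈ 0.829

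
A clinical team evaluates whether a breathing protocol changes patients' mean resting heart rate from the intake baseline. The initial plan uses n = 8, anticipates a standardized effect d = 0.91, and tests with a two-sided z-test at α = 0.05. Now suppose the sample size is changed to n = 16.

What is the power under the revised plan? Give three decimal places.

With n = 16: δ = d·√n = 0.91 × √16 = 3.6400. Critical value z_{0.025} = 1.960.
Revised power = Φ(δ − 1.960) + Φ(−δ − 1.960) = Φ(1.680) + Φ(-5.600) = 0.9535 + 0.0000 = 0.9535.

Power ≈ 0.954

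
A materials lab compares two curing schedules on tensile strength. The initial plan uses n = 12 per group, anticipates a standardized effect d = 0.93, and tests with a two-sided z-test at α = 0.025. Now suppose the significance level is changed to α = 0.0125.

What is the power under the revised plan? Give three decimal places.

Power ≈ 0.413

δ = d·√(n/2) = 0.93 × √(12/2) = 2.2780 (unchanged). New critical value: z_{0.0063} = 2.498.
Revised power = Φ(δ − 2.498) + Φ(−δ − 2.498) = Φ(-0.220) + Φ(-4.776) = 0.4131 + 0.0000 = 0.4131.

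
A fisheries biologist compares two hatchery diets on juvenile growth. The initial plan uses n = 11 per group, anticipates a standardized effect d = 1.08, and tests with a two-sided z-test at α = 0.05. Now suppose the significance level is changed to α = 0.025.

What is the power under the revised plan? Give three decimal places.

Power ≈ 0.615

δ = d·√(n/2) = 1.08 × √(11/2) = 2.5328 (unchanged). New critical value: z_{0.0125} = 2.241.
Revised power = Φ(δ − 2.241) + Φ(−δ − 2.241) = Φ(0.291) + Φ(-4.774) = 0.6146 + 0.0000 = 0.6146.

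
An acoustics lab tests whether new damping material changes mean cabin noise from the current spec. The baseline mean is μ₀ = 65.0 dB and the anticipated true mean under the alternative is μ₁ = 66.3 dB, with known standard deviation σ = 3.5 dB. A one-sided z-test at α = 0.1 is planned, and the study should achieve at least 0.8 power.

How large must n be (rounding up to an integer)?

n = 33

Standardized effect: d = |μ₁ − μ₀| / σ = |66.3 − 65.0| / 3.5 = 0.3714
Set Φ(δ − 1.282) = 0.8; then δ − 1.282 = Φ⁻¹(0.8) = 0.842, giving δ = 2.123.
δ = d·√n ⇒ n = (δ/d)² = (2.123 / 0.3714)² = 32.68.
Rounding up, n = 33.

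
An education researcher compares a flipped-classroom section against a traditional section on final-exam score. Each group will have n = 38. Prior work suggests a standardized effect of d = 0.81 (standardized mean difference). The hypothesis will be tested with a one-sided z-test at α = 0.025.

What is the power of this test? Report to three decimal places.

Power ≈ 0.942

Noncentrality parameter: δ = d·√(n/2) = 0.81 × √(38/2) = 3.5307
One-sided α = 0.025 → critical value z_{0.025} = 1.960.
Power = P(Z > 1.960 − δ) = Φ(1.571) = 0.9419.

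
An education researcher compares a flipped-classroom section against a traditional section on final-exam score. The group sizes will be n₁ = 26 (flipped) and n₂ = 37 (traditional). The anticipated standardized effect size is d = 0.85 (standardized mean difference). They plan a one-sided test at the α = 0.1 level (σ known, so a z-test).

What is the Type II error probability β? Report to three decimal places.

β ≈ 0.021

Noncentrality parameter: λ = d / √(1/n₁ + 1/n₂) = 0.85 / √(1/26 + 1/37) = 3.3215
Critical value for a one-sided test at α = 0.1: z_α = 1.282.
Power = Φ(λ − 1.282) = Φ(2.040) = 0.9793.
Type II error: β = 1 − power = 1 − 0.9793 = 0.0207.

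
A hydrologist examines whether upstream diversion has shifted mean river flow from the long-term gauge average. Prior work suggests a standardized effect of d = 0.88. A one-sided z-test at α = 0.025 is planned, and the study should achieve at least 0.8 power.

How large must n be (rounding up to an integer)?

n = 11

For power 0.8 need Φ(δ − z_{0.025}) = 0.8, so δ = z_{0.025} + z_{0.20} = 1.960 + 0.842 = 2.802.
δ = d·√n ⇒ n = (δ/d)² = (2.802 / 0.88)² = 10.14.
Rounding up, n = 11.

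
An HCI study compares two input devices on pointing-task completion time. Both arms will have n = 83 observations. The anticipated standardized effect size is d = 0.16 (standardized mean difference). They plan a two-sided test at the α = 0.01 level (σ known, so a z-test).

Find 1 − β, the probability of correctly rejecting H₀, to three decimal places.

Power ≈ 0.061

Noncentrality parameter: λ = d·√(n/2) = 0.16 × √(83/2) = 1.0307
Two-sided α = 0.01 → critical value z_{0.005} = 2.576.
Power = Φ(λ − 2.576) + Φ(−λ − 2.576) = Φ(-1.545) + Φ(-3.607) = 0.0612 + 0.0002 = 0.0613.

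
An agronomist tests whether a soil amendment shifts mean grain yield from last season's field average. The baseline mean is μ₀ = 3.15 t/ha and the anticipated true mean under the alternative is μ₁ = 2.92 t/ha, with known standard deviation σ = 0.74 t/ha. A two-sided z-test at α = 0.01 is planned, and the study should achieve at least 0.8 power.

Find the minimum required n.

Standardized effect: d = |μ₁ − μ₀| / σ = |2.92 − 3.15| / 0.74 = 0.3108
Set Φ(δ − 2.576) = 0.8; then δ − 2.576 = Φ⁻¹(0.8) = 0.842, giving δ = 3.417.
(The Φ(−δ − z_{α/2}) term is vanishingly small for δ > 0 and is dropped in the standard sample-size formula.)
δ = d·√n ⇒ n = (δ/d)² = (3.417 / 0.3108)² = 120.90.
Rounding up, n = 121.

n = 121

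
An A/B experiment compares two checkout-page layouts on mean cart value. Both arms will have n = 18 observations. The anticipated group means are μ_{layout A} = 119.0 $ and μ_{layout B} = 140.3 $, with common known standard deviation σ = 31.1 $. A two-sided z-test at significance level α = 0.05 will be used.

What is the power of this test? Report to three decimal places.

Power ≈ 0.538

Standardized effect: d = |μ_{layout A} − μ_{layout B}| / σ = |119.0 − 140.3| / 31.1 = 0.6849
Noncentrality parameter: λ = d·√(n/2) = 0.6849 × √(18/2) = 2.0547
Two-sided α = 0.05 → critical value z_{0.025} = 1.960.
Power = Φ(λ − 1.960) + Φ(−λ − 1.960) = Φ(0.095) + Φ(-4.015) = 0.5377 + 0.0000 = 0.5378.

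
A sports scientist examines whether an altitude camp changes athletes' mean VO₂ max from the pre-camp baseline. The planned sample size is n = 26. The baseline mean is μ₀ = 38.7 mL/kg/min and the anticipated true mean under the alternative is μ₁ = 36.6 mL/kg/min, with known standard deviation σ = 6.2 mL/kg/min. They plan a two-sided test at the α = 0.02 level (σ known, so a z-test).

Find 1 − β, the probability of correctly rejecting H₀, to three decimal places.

Power ≈ 0.275

Standardized effect: d = |μ₁ − μ₀| / σ = |36.6 − 38.7| / 6.2 = 0.3387
Noncentrality parameter: λ = d·√n = 0.3387 × √26 = 1.7271
Critical value for a two-sided test at α = 0.02: z_{α/2} = 2.326.
Power = Φ(λ − 2.326) + Φ(−λ − 2.326) = Φ(-0.599) + Φ(-4.053) = 0.2745 + 0.0000 = 0.2745.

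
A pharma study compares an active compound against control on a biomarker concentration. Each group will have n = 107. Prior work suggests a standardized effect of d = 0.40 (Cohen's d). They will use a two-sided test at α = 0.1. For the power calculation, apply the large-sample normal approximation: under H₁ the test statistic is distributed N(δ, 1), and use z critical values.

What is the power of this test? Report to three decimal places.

Noncentrality parameter: δ = d·√(n/2) = 0.40 × √(107/2) = 2.9257
Critical value for a two-sided test at α = 0.1: z_{α/2} = 1.645.
Power = Φ(δ − 1.645) + Φ(−δ − 1.645) = Φ(1.281) + Φ(-4.571) = 0.8999 + 0.0000 = 0.8999.

Power ≈ 0.900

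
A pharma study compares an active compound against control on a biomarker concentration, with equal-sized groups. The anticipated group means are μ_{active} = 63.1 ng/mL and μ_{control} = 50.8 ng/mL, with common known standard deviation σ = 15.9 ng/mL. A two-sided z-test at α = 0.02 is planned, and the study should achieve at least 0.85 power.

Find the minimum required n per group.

Standardized effect: d = |μ_{active} − μ_{control}| / σ = |63.1 − 50.8| / 15.9 = 0.7736
For power 0.85 need Φ(δ − z_{0.01}) = 0.85, so δ = z_{0.01} + z_{0.15} = 2.326 + 1.036 = 3.363.
(For δ > 0 the lower-tail rejection region contributes negligibly to power, so the one-term inversion is standard.)
δ = d·√(n/2) ⇒ n = 2(δ/d)² = 2 × (3.363 / 0.7736)² = 37.79.
Rounding up, n = 38 per group.

n = 38 per group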